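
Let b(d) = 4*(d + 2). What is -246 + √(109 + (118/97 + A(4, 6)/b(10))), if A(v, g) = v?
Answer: -246 + √37361199/582 ≈ -235.50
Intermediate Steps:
b(d) = 8 + 4*d (b(d) = 4*(2 + d) = 8 + 4*d)
-246 + √(109 + (118/97 + A(4, 6)/b(10))) = -246 + √(109 + (118/97 + 4/(8 + 4*10))) = -246 + √(109 + (118*(1/97) + 4/(8 + 40))) = -246 + √(109 + (118/97 + 4/48)) = -246 + √(109 + (118/97 + 4*(1/48))) = -246 + √(109 + (118/97 + 1/12)) = -246 + √(109 + 1513/1164) = -246 + √(128389/1164) = -246 + √37361199/582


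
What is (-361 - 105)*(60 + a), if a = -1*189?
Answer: 60114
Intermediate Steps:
a = -189
(-361 - 105)*(60 + a) = (-361 - 105)*(60 - 189) = -466*(-129) = 60114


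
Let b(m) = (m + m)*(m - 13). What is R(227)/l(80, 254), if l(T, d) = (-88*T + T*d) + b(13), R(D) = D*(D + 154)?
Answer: 86487/13280 ≈ 6.5126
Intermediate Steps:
b(m) = 2*m*(-13 + m) (b(m) = (2*m)*(-13 + m) = 2*m*(-13 + m))
R(D) = D*(154 + D)
l(T, d) = -88*T + T*d (l(T, d) = (-88*T + T*d) + 2*13*(-13 + 13) = (-88*T + T*d) + 2*13*0 = (-88*T + T*d) + 0 = -88*T + T*d)
R(227)/l(80, 254) = (227*(154 + 227))/((80*(-88 + 254))) = (227*381)/((80*166)) = 86487/13280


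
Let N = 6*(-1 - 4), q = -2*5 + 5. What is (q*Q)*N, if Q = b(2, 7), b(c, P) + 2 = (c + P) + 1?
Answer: 1200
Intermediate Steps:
b(c, P) = -1 + P + c (b(c, P) = -2 + ((c + P) + 1) = -2 + ((P + c) + 1) = -2 + (1 + P + c) = -1 + P + c)
q = -5 (q = -10 + 5 = -5)
Q = 8 (Q = -1 + 7 + 2 = 8)
N = -30 (N = 6*(-5) = -30)
(q*Q)*N = -5*8*(-30) = -40*(-30) = 1200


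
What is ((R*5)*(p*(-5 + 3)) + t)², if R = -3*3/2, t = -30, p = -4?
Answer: 44100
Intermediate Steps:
R = -9/2 (R = -9*½ = -9/2 ≈ -4.5000)
((R*5)*(p*(-5 + 3)) + t)² = ((-9/2*5)*(-4*(-5 + 3)) - 30)² = (-(-90)*(-2) - 30)² = (-45/2*8 - 30)² = (-180 - 30)² = (-210)² = 44100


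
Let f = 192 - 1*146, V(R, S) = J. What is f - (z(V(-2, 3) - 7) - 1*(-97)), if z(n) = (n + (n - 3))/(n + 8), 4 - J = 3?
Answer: -87/2 ≈ -43.500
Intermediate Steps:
J = 1 (J = 4 - 1*3 = 4 - 3 = 1)
V(R, S) = 1
f = 46 (f = 192 - 146 = 46)
z(n) = (-3 + 2*n)/(8 + n) (z(n) = (n + (-3 + n))/(8 + n) = (-3 + 2*n)/(8 + n))
f - (z(V(-2, 3) - 7) - 1*(-97)) = 46 - ((-3 + 2*(1 - 7))/(8 + (1 - 7)) - 1*(-97)) = 46 - ((-3 + 2*(-6))/(8 - 6) + 97) = 46 - ((-3 - 12)/2 + 97) = 46 - ((1/2)*(-15) + 97) = 46 - (-15/2 + 97) = 46 - 1*179/2 = 46 - 179/2 = -87/2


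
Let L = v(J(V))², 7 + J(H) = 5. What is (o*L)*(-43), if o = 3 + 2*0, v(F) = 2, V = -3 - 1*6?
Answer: -516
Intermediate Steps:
V = -9 (V = -3 - 6 = -9)
J(H) = -2 (J(H) = -7 + 5 = -2)
o = 3 (o = 3 + 0 = 3)
L = 4 (L = 2² = 4)
(o*L)*(-43) = (3*4)*(-43) = 12*(-43) = -516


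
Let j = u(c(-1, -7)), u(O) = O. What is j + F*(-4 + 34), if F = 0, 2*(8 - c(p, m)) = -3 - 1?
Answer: 10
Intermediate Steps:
c(p, m) = 10 (c(p, m) = 8 - (-3 - 1)/2 = 8 - ½*(-4) = 8 + 2 = 10)
j = 10
j + F*(-4 + 34) = 10 + 0*(-4 + 34) = 10 + 0*30 = 10 + 0 = 10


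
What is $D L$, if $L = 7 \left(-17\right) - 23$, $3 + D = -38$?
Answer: $5822$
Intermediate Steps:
$D = -41$ ($D = -3 - 38 = -41$)
$L = -142$ ($L = -119 - 23 = -142$)
$D L = \left(-41\right) \left(-142\right) = 5822$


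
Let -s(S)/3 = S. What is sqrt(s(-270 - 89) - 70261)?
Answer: 8*I*sqrt(1081) ≈ 263.03*I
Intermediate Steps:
s(S) = -3*S
sqrt(s(-270 - 89) - 70261) = sqrt(-3*(-270 - 89) - 70261) = sqrt(-3*(-359) - 70261) = sqrt(1077 - 70261) = sqrt(-69184) = 8*I*sqrt(1081)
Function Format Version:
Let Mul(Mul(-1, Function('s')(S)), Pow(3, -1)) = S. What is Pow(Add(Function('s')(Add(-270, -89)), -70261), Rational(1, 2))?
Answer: Mul(8, I, Pow(1081, Rational(1, 2))) ≈ Mul(263.03, I)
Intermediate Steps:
Function('s')(S) = Mul(-3, S)
Pow(Add(Function('s')(Add(-270, -89)), -70261), Rational(1, 2)) = Pow(Add(Mul(-3, Add(-270, -89)), -70261), Rational(1, 2)) = Pow(Add(Mul(-3, -359), -70261), Rational(1, 2)) = Pow(Add(1077, -70261), Rational(1, 2)) = Pow(-69184, Rational(1, 2)) = Mul(8, I, Pow(1081, Rational(1, 2)))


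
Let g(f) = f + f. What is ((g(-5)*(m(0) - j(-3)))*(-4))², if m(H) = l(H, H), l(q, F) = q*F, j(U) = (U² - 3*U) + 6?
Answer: 921600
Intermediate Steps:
g(f) = 2*f
j(U) = 6 + U² - 3*U
l(q, F) = F*q
m(H) = H² (m(H) = H*H = H²)
((g(-5)*(m(0) - j(-3)))*(-4))² = (((2*(-5))*(0² - (6 + (-3)² - 3*(-3))))*(-4))² = (-10*(0 - (6 + 9 + 9))*(-4))² = (-10*(0 - 1*24)*(-4))² = (-10*(0 - 24)*(-4))² = (-10*(-24)*(-4))² = (240*(-4))² = (-960)² = 921600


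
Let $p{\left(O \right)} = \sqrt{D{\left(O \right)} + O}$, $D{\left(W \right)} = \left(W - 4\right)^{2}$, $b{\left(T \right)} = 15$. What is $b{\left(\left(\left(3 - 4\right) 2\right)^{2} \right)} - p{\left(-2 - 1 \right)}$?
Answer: $15 - \sqrt{46} \approx 8.2177$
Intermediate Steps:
$D{\left(W \right)} = \left(-4 + W\right)^{2}$
$p{\left(O \right)} = \sqrt{O + \left(-4 + O\right)^{2}}$ ($p{\left(O \right)} = \sqrt{\left(-4 + O\right)^{2} + O} = \sqrt{O + \left(-4 + O\right)^{2}}$)
$b{\left(\left(\left(3 - 4\right) 2\right)^{2} \right)} - p{\left(-2 - 1 \right)} = 15 - \sqrt{\left(-2 - 1\right) + \left(-4 - 3\right)^{2}} = 15 - \sqrt{-3 + \left(-4 - 3\right)^{2}} = 15 - \sqrt{-3 + \left(-7\right)^{2}} = 15 - \sqrt{-3 + 49} = 15 - \sqrt{46}$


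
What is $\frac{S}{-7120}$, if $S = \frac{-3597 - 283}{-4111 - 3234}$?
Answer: $- \frac{97}{1307410} \approx -7.4193 \cdot 10^{-5}$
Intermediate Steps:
$S = \frac{776}{1469}$ ($S = - \frac{3880}{-7345} = \left(-3880\right) \left(- \frac{1}{7345}\right) = \frac{776}{1469} \approx 0.52825$)
$\frac{S}{-7120} = \frac{776}{1469 \left(-7120\right)} = \frac{776}{1469} \left(- \frac{1}{7120}\right) = - \frac{97}{1307410}$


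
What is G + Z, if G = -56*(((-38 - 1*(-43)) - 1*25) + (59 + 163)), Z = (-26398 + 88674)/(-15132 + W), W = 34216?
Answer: -53953983/4771 ≈ -11309.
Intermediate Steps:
Z = 15569/4771 (Z = (-26398 + 88674)/(-15132 + 34216) = 62276/19084 = 62276*(1/19084) = 15569/4771 ≈ 3.2633)
G = -11312 (G = -56*(((-38 + 43) - 25) + 222) = -56*((5 - 25) + 222) = -56*(-20 + 222) = -56*202 = -11312)
G + Z = -11312 + 15569/4771 = -53953983/4771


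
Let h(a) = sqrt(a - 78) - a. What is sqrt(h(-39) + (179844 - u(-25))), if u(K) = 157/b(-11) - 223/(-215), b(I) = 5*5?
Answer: sqrt(8314753437 + 138675*I*sqrt(13))/215 ≈ 424.12 + 0.012752*I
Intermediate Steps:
b(I) = 25
u(K) = 7866/1075 (u(K) = 157/25 - 223/(-215) = 157*(1/25) - 223*(-1/215) = 157/25 + 223/215 = 7866/1075)
h(a) = sqrt(-78 + a) - a
sqrt(h(-39) + (179844 - u(-25))) = sqrt((sqrt(-78 - 39) - 1*(-39)) + (179844 - 1*7866/1075)) = sqrt((sqrt(-117) + 39) + (179844 - 7866/1075)) = sqrt((3*I*sqrt(13) + 39) + 193324434/1075) = sqrt((39 + 3*I*sqrt(13)) + 193324434/1075) = sqrt(193366359/1075 + 3*I*sqrt(13))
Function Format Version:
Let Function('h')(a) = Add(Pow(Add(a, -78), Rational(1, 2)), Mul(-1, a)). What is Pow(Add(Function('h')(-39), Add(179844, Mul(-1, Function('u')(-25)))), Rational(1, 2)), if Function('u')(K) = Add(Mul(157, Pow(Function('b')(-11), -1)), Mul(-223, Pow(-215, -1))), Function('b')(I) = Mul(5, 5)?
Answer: Mul(Rational(1, 215), Pow(Add(8314753437, Mul(138675, I, Pow(13, Rational(1, 2)))), Rational(1, 2))) ≈ Add(424.12, Mul(0.012752, I))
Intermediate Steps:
Function('b')(I) = 25
Function('u')(K) = Rational(7866, 1075) (Function('u')(K) = Add(Mul(157, Pow(25, -1)), Mul(-223, Pow(-215, -1))) = Add(Mul(157, Rational(1, 25)), Mul(-223, Rational(-1, 215))) = Add(Rational(157, 25), Rational(223, 215)) = Rational(7866, 1075))
Function('h')(a) = Add(Pow(Add(-78, a), Rational(1, 2)), Mul(-1, a))
Pow(Add(Function('h')(-39), Add(179844, Mul(-1, Function('u')(-25)))), Rational(1, 2)) = Pow(Add(Add(Pow(Add(-78, -39), Rational(1, 2)), Mul(-1, -39)), Add(179844, Mul(-1, Rational(7866, 1075)))), Rational(1, 2)) = Pow(Add(Add(Pow(-117, Rational(1, 2)), 39), Add(179844, Rational(-7866, 1075))), Rational(1, 2)) = Pow(Add(Add(Mul(3, I, Pow(13, Rational(1, 2))), 39), Rational(193324434, 1075)), Rational(1, 2)) = Pow(Add(Add(39, Mul(3, I, Pow(13, Rational(1, 2)))), Rational(193324434, 1075)), Rational(1, 2)) = Pow(Add(Rational(193366359, 1075), Mul(3, I, Pow(13, Rational(1, 2)))), Rational(1, 2))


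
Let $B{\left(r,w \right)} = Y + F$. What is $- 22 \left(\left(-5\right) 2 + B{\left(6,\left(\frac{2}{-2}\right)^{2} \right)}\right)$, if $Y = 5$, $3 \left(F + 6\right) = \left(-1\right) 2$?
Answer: $\frac{770}{3} \approx 256.67$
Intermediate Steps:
$F = - \frac{20}{3}$ ($F = -6 + \frac{\left(-1\right) 2}{3} = -6 + \frac{1}{3} \left(-2\right) = -6 - \frac{2}{3} = - \frac{20}{3} \approx -6.6667$)
$B{\left(r,w \right)} = - \frac{5}{3}$ ($B{\left(r,w \right)} = 5 - \frac{20}{3} = - \frac{5}{3}$)
$- 22 \left(\left(-5\right) 2 + B{\left(6,\left(\frac{2}{-2}\right)^{2} \right)}\right) = - 22 \left(\left(-5\right) 2 - \frac{5}{3}\right) = - 22 \left(-10 - \frac{5}{3}\right) = \left(-22\right) \left(- \frac{35}{3}\right) = \frac{770}{3}$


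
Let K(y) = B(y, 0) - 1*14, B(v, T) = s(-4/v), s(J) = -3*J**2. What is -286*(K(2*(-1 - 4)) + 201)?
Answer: -1333618/25 ≈ -53345.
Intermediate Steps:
B(v, T) = -48/v**2 (B(v, T) = -3*16/v**2 = -48/v**2)
K(y) = -14 - 48/y**2 (K(y) = -48/y**2 - 1*14 = -48/y**2 - 14 = -14 - 48/y**2)
-286*(K(2*(-1 - 4)) + 201) = -286*((-14 - 48*1/(4*(-1 - 4)**2)) + 201) = -286*((-14 - 48/(2*(-5))**2) + 201) = -286*((-14 - 48/(-10)**2) + 201) = -286*((-14 - 48*1/100) + 201) = -286*((-14 - 12/25) + 201) = -286*(-362/25 + 201) = -286*4663/25 = -1333618/25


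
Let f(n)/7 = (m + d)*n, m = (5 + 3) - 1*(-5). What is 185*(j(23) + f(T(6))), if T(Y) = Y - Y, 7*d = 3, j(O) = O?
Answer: 4255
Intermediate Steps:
m = 13 (m = 8 + 5 = 13)
d = 3/7 (d = (⅐)*3 = 3/7 ≈ 0.42857)
T(Y) = 0
f(n) = 94*n (f(n) = 7*((13 + 3/7)*n) = 7*(94*n/7) = 94*n)
185*(j(23) + f(T(6))) = 185*(23 + 94*0) = 185*(23 + 0) = 185*23 = 4255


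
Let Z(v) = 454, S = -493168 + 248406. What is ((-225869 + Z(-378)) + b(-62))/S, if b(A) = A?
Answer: 32211/34966 ≈ 0.92121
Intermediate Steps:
S = -244762
((-225869 + Z(-378)) + b(-62))/S = ((-225869 + 454) - 62)/(-244762) = (-225415 - 62)*(-1/244762) = -225477*(-1/244762) = 32211/34966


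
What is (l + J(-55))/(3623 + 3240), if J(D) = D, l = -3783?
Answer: -3838/6863 ≈ -0.55923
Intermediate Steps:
(l + J(-55))/(3623 + 3240) = (-3783 - 55)/(3623 + 3240) = -3838/6863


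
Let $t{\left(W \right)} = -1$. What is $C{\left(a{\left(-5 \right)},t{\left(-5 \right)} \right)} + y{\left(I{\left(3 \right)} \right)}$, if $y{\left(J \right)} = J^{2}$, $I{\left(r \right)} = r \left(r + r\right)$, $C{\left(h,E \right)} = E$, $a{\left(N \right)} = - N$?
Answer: $323$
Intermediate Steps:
$I{\left(r \right)} = 2 r^{2}$ ($I{\left(r \right)} = r 2 r = 2 r^{2}$)
$C{\left(a{\left(-5 \right)},t{\left(-5 \right)} \right)} + y{\left(I{\left(3 \right)} \right)} = -1 + \left(2 \cdot 3^{2}\right)^{2} = -1 + \left(2 \cdot 9\right)^{2} = -1 + 18^{2} = -1 + 324 = 323$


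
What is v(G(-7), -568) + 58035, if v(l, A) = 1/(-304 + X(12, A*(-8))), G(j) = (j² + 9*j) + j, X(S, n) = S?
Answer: 16946219/292 ≈ 58035.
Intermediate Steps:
G(j) = j² + 10*j
v(l, A) = -1/292 (v(l, A) = 1/(-304 + 12) = 1/(-292) = -1/292)
v(G(-7), -568) + 58035 = -1/292 + 58035 = 16946219/292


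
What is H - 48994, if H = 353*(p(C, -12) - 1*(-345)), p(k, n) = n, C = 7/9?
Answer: 68555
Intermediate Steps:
C = 7/9 (C = 7*(1/9) = 7/9 ≈ 0.77778)
H = 117549 (H = 353*(-12 - 1*(-345)) = 353*(-12 + 345) = 353*333 = 117549)
H - 48994 = 117549 - 48994 = 68555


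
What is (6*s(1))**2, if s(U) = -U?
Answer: 36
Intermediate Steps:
(6*s(1))**2 = (6*(-1*1))**2 = (6*(-1))**2 = (-6)**2 = 36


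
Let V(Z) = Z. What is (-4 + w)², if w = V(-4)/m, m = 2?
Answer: 36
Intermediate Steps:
w = -2 (w = -4/2 = -4*½ = -2)
(-4 + w)² = (-4 - 2)² = (-6)² = 36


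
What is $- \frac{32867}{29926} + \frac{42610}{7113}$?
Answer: $\frac{1041363889}{212863638} \approx 4.8922$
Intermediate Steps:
$- \frac{32867}{29926} + \frac{42610}{7113} = \frac{1041363889}{212863638}$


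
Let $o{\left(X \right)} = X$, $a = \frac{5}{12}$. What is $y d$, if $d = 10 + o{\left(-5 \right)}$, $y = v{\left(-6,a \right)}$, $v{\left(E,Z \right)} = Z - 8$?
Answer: $- \frac{455}{12} \approx -37.917$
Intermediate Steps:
$a = \frac{5}{12}$ ($a = 5 \cdot \frac{1}{12} = \frac{5}{12} \approx 0.41667$)
$v{\left(E,Z \right)} = -8 + Z$
$y = - \frac{91}{12}$ ($y = -8 + \frac{5}{12} = - \frac{91}{12} \approx -7.5833$)
$d = 5$ ($d = 10 - 5 = 5$)
$y d = \left(- \frac{91}{12}\right) 5 = - \frac{455}{12}$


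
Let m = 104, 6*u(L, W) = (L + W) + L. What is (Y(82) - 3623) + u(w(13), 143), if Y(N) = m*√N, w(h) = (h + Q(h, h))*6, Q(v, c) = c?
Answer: -21283/6 + 104*√82 ≈ -2605.4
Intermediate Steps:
w(h) = 12*h (w(h) = (h + h)*6 = (2*h)*6 = 12*h)
u(L, W) = L/3 + W/6 (u(L, W) = ((L + W) + L)/6 = (W + 2*L)/6 = L/3 + W/6)
Y(N) = 104*√N
(Y(82) - 3623) + u(w(13), 143) = (104*√82 - 3623) + ((12*13)/3 + (⅙)*143) = (-3623 + 104*√82) + ((⅓)*156 + 143/6) = (-3623 + 104*√82) + (52 + 143/6) = (-3623 + 104*√82) + 455/6 = -21283/6 + 104*√82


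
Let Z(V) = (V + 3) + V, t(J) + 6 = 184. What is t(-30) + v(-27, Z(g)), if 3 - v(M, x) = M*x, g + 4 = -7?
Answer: -332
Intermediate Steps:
g = -11 (g = -4 - 7 = -11)
t(J) = 178 (t(J) = -6 + 184 = 178)
Z(V) = 3 + 2*V (Z(V) = (3 + V) + V = 3 + 2*V)
v(M, x) = 3 - M*x
t(-30) + v(-27, Z(g)) = 178 + (3 - 1*(-27)*(3 + 2*(-11))) = 178 + (3 - 1*(-27)*(3 - 22)) = 178 + (3 - 1*(-27)*(-19)) = 178 + (3 - 513) = 178 - 510 = -332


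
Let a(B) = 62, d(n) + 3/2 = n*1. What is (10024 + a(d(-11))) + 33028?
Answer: 43114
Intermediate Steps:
d(n) = -3/2 + n (d(n) = -3/2 + n*1 = -3/2 + n)
(10024 + a(d(-11))) + 33028 = (10024 + 62) + 33028 = 10086 + 33028 = 43114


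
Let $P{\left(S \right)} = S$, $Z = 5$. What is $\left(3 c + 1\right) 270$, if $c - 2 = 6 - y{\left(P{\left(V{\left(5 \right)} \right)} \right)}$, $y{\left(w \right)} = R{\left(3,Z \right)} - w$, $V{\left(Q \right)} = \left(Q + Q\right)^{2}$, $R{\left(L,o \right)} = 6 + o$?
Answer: $78840$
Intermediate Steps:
$V{\left(Q \right)} = 4 Q^{2}$ ($V{\left(Q \right)} = \left(2 Q\right)^{2} = 4 Q^{2}$)
$y{\left(w \right)} = 11 - w$ ($y{\left(w \right)} = \left(6 + 5\right) - w = 11 - w$)
$c = 97$ ($c = 2 - \left(5 - 4 \cdot 5^{2}\right) = 2 - \left(5 - 4 \cdot 25\right) = 2 + \left(6 - \left(11 - 100\right)\right) = 2 + \left(6 - -89\right) = 2 + \left(6 + 89\right) = 2 + 95 = 97$)
$\left(3 c + 1\right) 270 = \left(3 \cdot 97 + 1\right) 270 = \left(291 + 1\right) 270 = 292 \cdot 270 = 78840$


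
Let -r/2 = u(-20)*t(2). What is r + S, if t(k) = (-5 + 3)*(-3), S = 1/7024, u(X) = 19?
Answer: -1601471/7024 ≈ -228.00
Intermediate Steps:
S = 1/7024 ≈ 0.00014237
t(k) = 6 (t(k) = -2*(-3) = 6)
r = -228 (r = -38*6 = -2*114 = -228)
r + S = -228 + 1/7024 = -1601471/7024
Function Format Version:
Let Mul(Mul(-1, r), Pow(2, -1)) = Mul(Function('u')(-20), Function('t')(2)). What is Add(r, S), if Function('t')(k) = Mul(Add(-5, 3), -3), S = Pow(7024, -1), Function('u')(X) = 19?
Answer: Rational(-1601471, 7024) ≈ -228.00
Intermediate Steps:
S = Rational(1, 7024) ≈ 0.00014237
Function('t')(k) = 6 (Function('t')(k) = Mul(-2, -3) = 6)
r = -228 (r = Mul(-2, Mul(19, 6)) = Mul(-2, 114) = -228)
Add(r, S) = Add(-228, Rational(1, 7024)) = Rational(-1601471, 7024)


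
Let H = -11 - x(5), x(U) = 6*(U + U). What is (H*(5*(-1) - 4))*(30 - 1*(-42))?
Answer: 46008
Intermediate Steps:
x(U) = 12*U (x(U) = 6*(2*U) = 12*U)
H = -71 (H = -11 - 12*5 = -11 - 1*60 = -11 - 60 = -71)
(H*(5*(-1) - 4))*(30 - 1*(-42)) = (-71*(5*(-1) - 4))*(30 - 1*(-42)) = (-71*(-5 - 4))*(30 + 42) = -71*(-9)*72 = 639*72 = 46008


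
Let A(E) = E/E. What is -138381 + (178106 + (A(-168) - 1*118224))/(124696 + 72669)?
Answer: -27311506182/197365 ≈ -1.3838e+5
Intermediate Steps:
A(E) = 1
-138381 + (178106 + (A(-168) - 1*118224))/(124696 + 72669) = -138381 + (178106 + (1 - 1*118224))/(124696 + 72669) = -138381 + (178106 + (1 - 118224))/197365 = -138381 + (178106 - 118223)*(1/197365) = -138381 + 59883*(1/197365) = -138381 + 59883/197365 = -27311506182/197365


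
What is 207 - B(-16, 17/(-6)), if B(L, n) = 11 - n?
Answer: 1159/6 ≈ 193.17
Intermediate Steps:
207 - B(-16, 17/(-6)) = 207 - (11 - 17/(-6)) = 207 - (11 - 17*(-1)/6) = 207 - (11 - 1*(-17/6)) = 207 - (11 + 17/6) = 207 - 1*83/6 = 207 - 83/6 = 1159/6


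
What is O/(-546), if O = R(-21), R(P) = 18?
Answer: -3/91 ≈ -0.032967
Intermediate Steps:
O = 18
O/(-546) = 18/(-546) = 18*(-1/546) = -3/91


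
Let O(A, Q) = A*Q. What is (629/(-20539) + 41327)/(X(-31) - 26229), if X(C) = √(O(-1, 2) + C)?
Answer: -3710593128816/2355003362581 - 141469104*I*√33/2355003362581 ≈ -1.5756 - 0.00034509*I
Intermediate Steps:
X(C) = √(-2 + C) (X(C) = √(-1*2 + C) = √(-2 + C))
(629/(-20539) + 41327)/(X(-31) - 26229) = (629/(-20539) + 41327)/(√(-2 - 31) - 26229) = (629*(-1/20539) + 41327)/(√(-33) - 26229) = (-629/20539 + 41327)/(I*√33 - 26229) = 848814624/(20539*(-26229 + I*√33))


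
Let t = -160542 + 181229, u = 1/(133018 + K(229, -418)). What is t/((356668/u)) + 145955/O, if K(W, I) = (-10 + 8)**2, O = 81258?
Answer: 3462395755759463/1927630338287784 ≈ 1.7962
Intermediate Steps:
K(W, I) = 4 (K(W, I) = (-2)**2 = 4)
u = 1/133022 (u = 1/(133018 + 4) = 1/133022 ≈ 7.5176e-6)
t = 20687
t/((356668/u)) + 145955/O = 20687/((356668/(1/133022))) + 145955/81258 = 20687/((356668*133022)) + 145955*(1/81258) = 20687/47444690696 + 145955/81258 = 3462395755759463/1927630338287784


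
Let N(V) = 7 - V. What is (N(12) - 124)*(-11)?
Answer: 1419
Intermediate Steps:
(N(12) - 124)*(-11) = ((7 - 1*12) - 124)*(-11) = ((7 - 12) - 124)*(-11) = (-5 - 124)*(-11) = -129*(-11) = 1419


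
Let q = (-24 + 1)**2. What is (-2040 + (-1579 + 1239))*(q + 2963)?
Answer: -8310960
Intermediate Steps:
q = 529 (q = (-23)**2 = 529)
(-2040 + (-1579 + 1239))*(q + 2963) = (-2040 + (-1579 + 1239))*(529 + 2963) = (-2040 - 340)*3492 = -2380*3492 = -8310960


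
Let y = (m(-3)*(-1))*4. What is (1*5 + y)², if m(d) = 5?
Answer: 225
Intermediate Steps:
y = -20 (y = (5*(-1))*4 = -5*4 = -20)
(1*5 + y)² = (1*5 - 20)² = (5 - 20)² = (-15)² = 225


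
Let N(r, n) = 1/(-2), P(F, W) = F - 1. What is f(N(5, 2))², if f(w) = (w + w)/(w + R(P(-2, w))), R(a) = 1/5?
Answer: 100/9 ≈ 11.111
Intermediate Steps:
P(F, W) = -1 + F
R(a) = ⅕
N(r, n) = -½
f(w) = 2*w/(⅕ + w) (f(w) = (w + w)/(w + ⅕) = (2*w)/(⅕ + w) = 2*w/(⅕ + w))
f(N(5, 2))² = (10*(-½)/(1 + 5*(-½)))² = (10*(-½)/(1 - 5/2))² = (10*(-½)/(-3/2))² = (10*(-½)*(-⅔))² = (10/3)² = 100/9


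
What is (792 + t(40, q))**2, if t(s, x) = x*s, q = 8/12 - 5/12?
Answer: 643204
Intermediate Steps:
q = 1/4 (q = 8*(1/12) - 5*1/12 = 2/3 - 5/12 = 1/4 ≈ 0.25000)
t(s, x) = s*x
(792 + t(40, q))**2 = (792 + 40*(1/4))**2 = (792 + 10)**2 = 802**2 = 643204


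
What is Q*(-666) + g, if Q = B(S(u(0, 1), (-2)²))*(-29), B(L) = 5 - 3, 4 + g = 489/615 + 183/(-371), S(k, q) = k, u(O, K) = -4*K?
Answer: 2937571278/76055 ≈ 38624.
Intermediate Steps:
g = -281262/76055 (g = -4 + (489/615 + 183/(-371)) = -4 + (489*(1/615) + 183*(-1/371)) = -4 + (163/205 - 183/371) = -4 + 22958/76055 = -281262/76055 ≈ -3.6981)
B(L) = 2
Q = -58 (Q = 2*(-29) = -58)
Q*(-666) + g = -58*(-666) - 281262/76055 = 38628 - 281262/76055 = 2937571278/76055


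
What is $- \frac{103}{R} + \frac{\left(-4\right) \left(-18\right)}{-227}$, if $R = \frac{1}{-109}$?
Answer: $\frac{2548457}{227} \approx 11227.0$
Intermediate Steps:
$R = - \frac{1}{109} \approx -0.0091743$
$- \frac{103}{R} + \frac{\left(-4\right) \left(-18\right)}{-227} = - \frac{103}{- \frac{1}{109}} + \frac{\left(-4\right) \left(-18\right)}{-227} = \left(-103\right) \left(-109\right) + 72 \left(- \frac{1}{227}\right) = 11227 - \frac{72}{227} = \frac{2548457}{227}$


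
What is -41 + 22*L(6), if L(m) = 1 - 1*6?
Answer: -151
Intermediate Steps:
L(m) = -5 (L(m) = 1 - 6 = -5)
-41 + 22*L(6) = -41 + 22*(-5) = -41 - 110 = -151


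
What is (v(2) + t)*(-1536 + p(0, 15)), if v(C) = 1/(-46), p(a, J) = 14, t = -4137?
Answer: 144820583/23 ≈ 6.2965e+6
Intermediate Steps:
v(C) = -1/46
(v(2) + t)*(-1536 + p(0, 15)) = (-1/46 - 4137)*(-1536 + 14) = -190303/46*(-1522) = 144820583/23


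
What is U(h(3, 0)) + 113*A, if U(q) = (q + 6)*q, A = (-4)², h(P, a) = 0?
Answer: 1808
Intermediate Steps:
A = 16
U(q) = q*(6 + q) (U(q) = (6 + q)*q = q*(6 + q))
U(h(3, 0)) + 113*A = 0*(6 + 0) + 113*16 = 0*6 + 1808 = 0 + 1808 = 1808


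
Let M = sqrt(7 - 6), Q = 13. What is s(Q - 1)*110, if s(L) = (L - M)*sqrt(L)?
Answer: 2420*sqrt(3) ≈ 4191.6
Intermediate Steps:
M = 1 (M = sqrt(1) = 1)
s(L) = sqrt(L)*(-1 + L) (s(L) = (L - 1*1)*sqrt(L) = (L - 1)*sqrt(L) = (-1 + L)*sqrt(L) = sqrt(L)*(-1 + L))
s(Q - 1)*110 = (sqrt(13 - 1)*(-1 + (13 - 1)))*110 = (sqrt(12)*(-1 + 12))*110 = ((2*sqrt(3))*11)*110 = (22*sqrt(3))*110 = 2420*sqrt(3)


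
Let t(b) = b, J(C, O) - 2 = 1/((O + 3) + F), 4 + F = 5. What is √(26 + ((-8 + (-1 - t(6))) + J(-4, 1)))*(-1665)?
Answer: -333*√330 ≈ -6049.2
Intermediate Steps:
F = 1 (F = -4 + 5 = 1)
J(C, O) = 2 + 1/(4 + O) (J(C, O) = 2 + 1/((O + 3) + 1) = 2 + 1/((3 + O) + 1) = 2 + 1/(4 + O))
√(26 + ((-8 + (-1 - t(6))) + J(-4, 1)))*(-1665) = √(26 + ((-8 + (-1 - 1*6)) + (9 + 2*1)/(4 + 1)))*(-1665) = √(26 + ((-8 + (-1 - 6)) + (9 + 2)/5))*(-1665) = √(26 + ((-8 - 7) + (⅕)*11))*(-1665) = √(26 + (-15 + 11/5))*(-1665) = √(26 - 64/5)*(-1665) = √(66/5)*(-1665) = (√330/5)*(-1665) = -333*√330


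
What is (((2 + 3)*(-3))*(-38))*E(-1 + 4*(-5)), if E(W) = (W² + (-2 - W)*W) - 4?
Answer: 21660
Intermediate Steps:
E(W) = -4 + W² + W*(-2 - W) (E(W) = (W² + W*(-2 - W)) - 4 = -4 + W² + W*(-2 - W))
(((2 + 3)*(-3))*(-38))*E(-1 + 4*(-5)) = (((2 + 3)*(-3))*(-38))*(-4 - 2*(-1 + 4*(-5))) = ((5*(-3))*(-38))*(-4 - 2*(-1 - 20)) = (-15*(-38))*(-4 - 2*(-21)) = 570*(-4 + 42) = 570*38 = 21660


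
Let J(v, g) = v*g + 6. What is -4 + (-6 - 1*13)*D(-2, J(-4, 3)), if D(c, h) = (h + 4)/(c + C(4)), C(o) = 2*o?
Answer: 7/3 ≈ 2.3333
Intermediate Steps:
J(v, g) = 6 + g*v (J(v, g) = g*v + 6 = 6 + g*v)
D(c, h) = (4 + h)/(8 + c) (D(c, h) = (h + 4)/(c + 2*4) = (4 + h)/(c + 8) = (4 + h)/(8 + c))
-4 + (-6 - 1*13)*D(-2, J(-4, 3)) = -4 + (-6 - 1*13)*((4 + (6 + 3*(-4)))/(8 - 2)) = -4 + (-6 - 13)*((4 + (6 - 12))/6) = -4 - 19*(4 - 6)/6 = -4 - 19*(-2)/6 = -4 - 19*(-1/3) = -4 + 19/3 = 7/3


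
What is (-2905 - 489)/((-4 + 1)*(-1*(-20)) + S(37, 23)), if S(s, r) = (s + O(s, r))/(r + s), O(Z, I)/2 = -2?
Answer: 67880/1189 ≈ 57.090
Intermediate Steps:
O(Z, I) = -4 (O(Z, I) = 2*(-2) = -4)
S(s, r) = (-4 + s)/(r + s) (S(s, r) = (s - 4)/(r + s) = (-4 + s)/(r + s))
(-2905 - 489)/((-4 + 1)*(-1*(-20)) + S(37, 23)) = (-2905 - 489)/((-4 + 1)*(-1*(-20)) + (-4 + 37)/(23 + 37)) = -3394/(-3*20 + 33/60) = -3394/(-60 + (1/60)*33) = -3394/(-60 + 11/20) = -3394/(-1189/20) = -3394*(-20/1189) = 67880/1189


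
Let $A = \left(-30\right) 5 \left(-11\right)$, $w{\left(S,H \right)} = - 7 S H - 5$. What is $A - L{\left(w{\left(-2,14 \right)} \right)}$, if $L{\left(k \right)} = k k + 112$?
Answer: $-34943$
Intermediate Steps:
$w{\left(S,H \right)} = -5 - 7 H S$ ($w{\left(S,H \right)} = - 7 H S - 5 = -5 - 7 H S$)
$A = 1650$ ($A = \left(-150\right) \left(-11\right) = 1650$)
$L{\left(k \right)} = 112 + k^{2}$ ($L{\left(k \right)} = k^{2} + 112 = 112 + k^{2}$)
$A - L{\left(w{\left(-2,14 \right)} \right)} = 1650 - \left(112 + \left(-5 - 98 \left(-2\right)\right)^{2}\right) = 1650 - \left(112 + \left(-5 + 196\right)^{2}\right) = 1650 - \left(112 + 191^{2}\right) = 1650 - \left(112 + 36481\right) = 1650 - 36593 = -34943$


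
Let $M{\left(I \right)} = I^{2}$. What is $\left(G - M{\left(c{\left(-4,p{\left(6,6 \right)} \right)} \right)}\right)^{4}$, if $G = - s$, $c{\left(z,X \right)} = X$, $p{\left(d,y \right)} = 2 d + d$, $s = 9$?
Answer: $12296370321$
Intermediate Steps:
$p{\left(d,y \right)} = 3 d$
$G = -9$ ($G = \left(-1\right) 9 = -9$)
$\left(G - M{\left(c{\left(-4,p{\left(6,6 \right)} \right)} \right)}\right)^{4} = \left(-9 - \left(3 \cdot 6\right)^{2}\right)^{4} = \left(-9 - 18^{2}\right)^{4} = \left(-9 - 324\right)^{4} = \left(-333\right)^{4} = 12296370321$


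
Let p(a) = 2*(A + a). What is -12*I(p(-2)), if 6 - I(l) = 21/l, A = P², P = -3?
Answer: -54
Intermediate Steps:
A = 9 (A = (-3)² = 9)
p(a) = 18 + 2*a (p(a) = 2*(9 + a) = 18 + 2*a)
I(l) = 6 - 21/l
-12*I(p(-2)) = -12*(6 - 21/(18 + 2*(-2))) = -12*(6 - 21/(18 - 4)) = -12*(6 - 21/14) = -12*(6 - 21*1/14) = -12*(6 - 3/2) = -12*9/2 = -54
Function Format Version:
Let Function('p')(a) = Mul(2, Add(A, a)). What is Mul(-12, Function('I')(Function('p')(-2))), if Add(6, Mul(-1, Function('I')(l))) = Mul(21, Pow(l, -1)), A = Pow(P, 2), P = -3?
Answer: -54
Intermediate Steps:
A = 9 (A = Pow(-3, 2) = 9)
Function('p')(a) = Add(18, Mul(2, a)) (Function('p')(a) = Mul(2, Add(9, a)) = Add(18, Mul(2, a)))
Function('I')(l) = Add(6, Mul(-21, Pow(l, -1))) (Function('I')(l) = Add(6, Mul(-1, Mul(21, Pow(l, -1)))) = Add(6, Mul(-21, Pow(l, -1))))
Mul(-12, Function('I')(Function('p')(-2))) = Mul(-12, Add(6, Mul(-21, Pow(Add(18, Mul(2, -2)), -1)))) = Mul(-12, Add(6, Mul(-21, Pow(Add(18, -4), -1)))) = Mul(-12, Add(6, Mul(-21, Pow(14, -1)))) = Mul(-12, Add(6, Mul(-21, Rational(1, 14)))) = Mul(-12, Add(6, Rational(-3, 2))) = Mul(-12, Rational(9, 2)) = -54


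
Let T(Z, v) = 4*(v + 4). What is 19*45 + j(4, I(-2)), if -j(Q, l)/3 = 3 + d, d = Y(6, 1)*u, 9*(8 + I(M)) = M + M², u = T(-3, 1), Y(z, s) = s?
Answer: 786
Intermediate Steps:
T(Z, v) = 16 + 4*v (T(Z, v) = 4*(4 + v) = 16 + 4*v)
u = 20 (u = 16 + 4*1 = 16 + 4 = 20)
I(M) = -8 + M/9 + M²/9 (I(M) = -8 + (M + M²)/9 = -8 + (M/9 + M²/9) = -8 + M/9 + M²/9)
d = 20 (d = 1*20 = 20)
j(Q, l) = -69 (j(Q, l) = -3*(3 + 20) = -3*23 = -69)
19*45 + j(4, I(-2)) = 19*45 - 69 = 855 - 69 = 786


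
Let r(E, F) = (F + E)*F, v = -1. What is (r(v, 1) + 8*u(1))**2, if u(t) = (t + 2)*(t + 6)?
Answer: 28224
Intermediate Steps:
r(E, F) = F*(E + F) (r(E, F) = (E + F)*F = F*(E + F))
u(t) = (2 + t)*(6 + t)
(r(v, 1) + 8*u(1))**2 = (1*(-1 + 1) + 8*(12 + 1**2 + 8*1))**2 = (1*0 + 8*(12 + 1 + 8))**2 = (0 + 8*21)**2 = (0 + 168)**2 = 168**2 = 28224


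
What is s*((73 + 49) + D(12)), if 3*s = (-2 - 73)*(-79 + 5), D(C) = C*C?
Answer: 492100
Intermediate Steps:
D(C) = C²
s = 1850 (s = ((-2 - 73)*(-79 + 5))/3 = (-75*(-74))/3 = (⅓)*5550 = 1850)
s*((73 + 49) + D(12)) = 1850*((73 + 49) + 12²) = 1850*(122 + 144) = 1850*266 = 492100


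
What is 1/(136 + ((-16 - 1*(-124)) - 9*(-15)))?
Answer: 1/379 ≈ 0.0026385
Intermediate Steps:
1/(136 + ((-16 - 1*(-124)) - 9*(-15))) = 1/(136 + ((-16 + 124) - 1*(-135))) = 1/(136 + (108 + 135)) = 1/(136 + 243) = 1/379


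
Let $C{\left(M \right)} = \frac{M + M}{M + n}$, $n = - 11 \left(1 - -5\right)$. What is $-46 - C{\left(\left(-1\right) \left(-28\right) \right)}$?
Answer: $- \frac{846}{19} \approx -44.526$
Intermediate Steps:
$n = -66$ ($n = - 11 \left(1 + 5\right) = \left(-11\right) 6 = -66$)
$C{\left(M \right)} = \frac{2 M}{-66 + M}$ ($C{\left(M \right)} = \frac{M + M}{M - 66} = \frac{2 M}{-66 + M}$)
$-46 - C{\left(\left(-1\right) \left(-28\right) \right)} = -46 - \frac{2 \left(\left(-1\right) \left(-28\right)\right)}{-66 - -28} = -46 - 2 \cdot 28 \frac{1}{-66 + 28} = -46 - 2 \cdot 28 \frac{1}{-38} = -46 - 2 \cdot 28 \left(- \frac{1}{38}\right) = -46 - - \frac{28}{19} = -46 + \frac{28}{19} = - \frac{846}{19}$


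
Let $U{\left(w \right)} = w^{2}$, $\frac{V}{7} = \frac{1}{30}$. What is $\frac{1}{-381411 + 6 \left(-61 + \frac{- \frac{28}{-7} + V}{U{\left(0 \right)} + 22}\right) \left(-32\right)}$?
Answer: $- \frac{55}{20335477} \approx -2.7046 \cdot 10^{-6}$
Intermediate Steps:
$V = \frac{7}{30} \approx 0.23333$
$\frac{1}{-381411 + 6 \left(-61 + \frac{- \frac{28}{-7} + V}{U{\left(0 \right)} + 22}\right) \left(-32\right)} = \frac{1}{-381411 + 6 \left(-61 + \frac{- \frac{28}{-7} + \frac{7}{30}}{0^{2} + 22}\right) \left(-32\right)} = \frac{1}{-381411 + 6 \left(-61 + \frac{\left(-28\right) \left(- \frac{1}{7}\right) + \frac{7}{30}}{0 + 22}\right) \left(-32\right)} = \frac{1}{-381411 + 6 \left(-61 + \frac{4 + \frac{7}{30}}{22}\right) \left(-32\right)} = \frac{1}{-381411 + 6 \left(-61 + \frac{127}{30} \cdot \frac{1}{22}\right) \left(-32\right)} = \frac{1}{-381411 + 6 \left(-61 + \frac{127}{660}\right) \left(-32\right)} = \frac{1}{-381411 + 6 \left(- \frac{40133}{660}\right) \left(-32\right)} = \frac{1}{-381411 - - \frac{642128}{55}} = \frac{1}{-381411 + \frac{642128}{55}} = \frac{1}{- \frac{20335477}{55}} = - \frac{55}{20335477}$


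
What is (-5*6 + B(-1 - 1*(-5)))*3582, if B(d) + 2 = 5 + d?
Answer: -82386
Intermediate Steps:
B(d) = 3 + d (B(d) = -2 + (5 + d) = 3 + d)
(-5*6 + B(-1 - 1*(-5)))*3582 = (-5*6 + (3 + (-1 - 1*(-5))))*3582 = (-30 + (3 + (-1 + 5)))*3582 = (-30 + (3 + 4))*3582 = (-30 + 7)*3582 = -23*3582 = -82386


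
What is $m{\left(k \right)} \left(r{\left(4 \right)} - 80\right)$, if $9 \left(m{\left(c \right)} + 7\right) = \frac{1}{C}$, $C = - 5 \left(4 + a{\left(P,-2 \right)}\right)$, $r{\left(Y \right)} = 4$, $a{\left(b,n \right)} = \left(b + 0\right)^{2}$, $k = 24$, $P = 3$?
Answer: $\frac{311296}{585} \approx 532.13$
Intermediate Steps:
$a{\left(b,n \right)} = b^{2}$
$C = -65$ ($C = - 5 \left(4 + 3^{2}\right) = - 5 \left(4 + 9\right) = \left(-5\right) 13 = -65$)
$m{\left(c \right)} = - \frac{4096}{585}$ ($m{\left(c \right)} = -7 + \frac{1}{9 \left(-65\right)} = -7 + \frac{1}{9} \left(- \frac{1}{65}\right) = -7 - \frac{1}{585} = - \frac{4096}{585}$)
$m{\left(k \right)} \left(r{\left(4 \right)} - 80\right) = - \frac{4096 \left(4 - 80\right)}{585} = \left(- \frac{4096}{585}\right) \left(-76\right) = \frac{311296}{585}$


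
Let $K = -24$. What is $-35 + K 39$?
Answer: $-971$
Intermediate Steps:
$-35 + K 39 = -35 - 936 = -971$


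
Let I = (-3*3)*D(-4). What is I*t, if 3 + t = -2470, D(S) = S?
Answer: -89028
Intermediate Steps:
t = -2473 (t = -3 - 2470 = -2473)
I = 36 (I = -3*3*(-4) = -9*(-4) = 36)
I*t = 36*(-2473) = -89028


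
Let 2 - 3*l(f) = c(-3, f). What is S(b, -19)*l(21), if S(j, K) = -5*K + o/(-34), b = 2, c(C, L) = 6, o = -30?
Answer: -6520/51 ≈ -127.84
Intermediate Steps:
l(f) = -4/3 (l(f) = ⅔ - ⅓*6 = ⅔ - 2 = -4/3)
S(j, K) = 15/17 - 5*K (S(j, K) = -5*K - 30/(-34) = -5*K - 30*(-1/34) = -5*K + 15/17 = 15/17 - 5*K)
S(b, -19)*l(21) = (15/17 - 5*(-19))*(-4/3) = (15/17 + 95)*(-4/3) = (1630/17)*(-4/3) = -6520/51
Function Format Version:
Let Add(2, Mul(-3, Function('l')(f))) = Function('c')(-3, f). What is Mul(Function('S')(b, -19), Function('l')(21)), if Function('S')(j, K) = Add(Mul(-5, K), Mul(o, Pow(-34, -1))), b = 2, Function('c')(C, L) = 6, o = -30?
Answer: Rational(-6520, 51) ≈ -127.84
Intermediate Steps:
Function('l')(f) = Rational(-4, 3) (Function('l')(f) = Add(Rational(2, 3), Mul(Rational(-1, 3), 6)) = Add(Rational(2, 3), -2) = Rational(-4, 3))
Function('S')(j, K) = Add(Rational(15, 17), Mul(-5, K)) (Function('S')(j, K) = Add(Mul(-5, K), Mul(-30, Pow(-34, -1))) = Add(Mul(-5, K), Mul(-30, Rational(-1, 34))) = Add(Mul(-5, K), Rational(15, 17)) = Add(Rational(15, 17), Mul(-5, K)))
Mul(Function('S')(b, -19), Function('l')(21)) = Mul(Add(Rational(15, 17), Mul(-5, -19)), Rational(-4, 3)) = Mul(Add(Rational(15, 17), 95), Rational(-4, 3)) = Mul(Rational(1630, 17), Rational(-4, 3)) = Rational(-6520, 51)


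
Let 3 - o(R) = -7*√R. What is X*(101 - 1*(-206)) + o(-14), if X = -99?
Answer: -30390 + 7*I*√14 ≈ -30390.0 + 26.192*I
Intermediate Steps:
o(R) = 3 + 7*√R (o(R) = 3 - (-7)*√R = 3 + 7*√R)
X*(101 - 1*(-206)) + o(-14) = -99*(101 - 1*(-206)) + (3 + 7*√(-14)) = -99*(101 + 206) + (3 + 7*(I*√14)) = -99*307 + (3 + 7*I*√14) = -30393 + (3 + 7*I*√14) = -30390 + 7*I*√14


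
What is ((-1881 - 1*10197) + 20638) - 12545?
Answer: -3985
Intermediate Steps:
((-1881 - 1*10197) + 20638) - 12545 = ((-1881 - 10197) + 20638) - 12545 = (-12078 + 20638) - 12545 = 8560 - 12545 = -3985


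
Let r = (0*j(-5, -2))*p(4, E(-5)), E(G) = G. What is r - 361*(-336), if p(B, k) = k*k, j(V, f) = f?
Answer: 121296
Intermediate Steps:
p(B, k) = k²
r = 0 (r = (0*(-2))*(-5)² = 0*25 = 0)
r - 361*(-336) = 0 - 361*(-336) = 0 + 121296 = 121296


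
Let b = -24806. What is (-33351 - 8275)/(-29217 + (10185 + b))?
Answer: 20813/21919 ≈ 0.94954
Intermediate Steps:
(-33351 - 8275)/(-29217 + (10185 + b)) = (-33351 - 8275)/(-29217 + (10185 - 24806)) = -41626/(-29217 - 14621) = -41626/(-43838) = -41626*(-1/43838) = 20813/21919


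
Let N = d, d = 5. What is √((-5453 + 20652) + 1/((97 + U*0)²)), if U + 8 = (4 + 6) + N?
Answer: 4*√8937962/97 ≈ 123.28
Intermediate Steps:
N = 5
U = 7 (U = -8 + ((4 + 6) + 5) = -8 + (10 + 5) = -8 + 15 = 7)
√((-5453 + 20652) + 1/((97 + U*0)²)) = √((-5453 + 20652) + 1/((97 + 7*0)²)) = √(15199 + 1/((97 + 0)²)) = √(15199 + 1/(97²)) = √(15199 + 1/9409) = √(143007392/9409) = 4*√8937962/97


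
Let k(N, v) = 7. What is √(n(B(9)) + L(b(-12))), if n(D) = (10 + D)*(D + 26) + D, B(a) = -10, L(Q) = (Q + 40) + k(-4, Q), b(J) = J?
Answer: 5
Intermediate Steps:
L(Q) = 47 + Q (L(Q) = (Q + 40) + 7 = (40 + Q) + 7 = 47 + Q)
n(D) = D + (10 + D)*(26 + D) (n(D) = (10 + D)*(26 + D) + D = D + (10 + D)*(26 + D))
√(n(B(9)) + L(b(-12))) = √((260 + (-10)² + 37*(-10)) + (47 - 12)) = √((260 + 100 - 370) + 35) = √(-10 + 35) = √25 = 5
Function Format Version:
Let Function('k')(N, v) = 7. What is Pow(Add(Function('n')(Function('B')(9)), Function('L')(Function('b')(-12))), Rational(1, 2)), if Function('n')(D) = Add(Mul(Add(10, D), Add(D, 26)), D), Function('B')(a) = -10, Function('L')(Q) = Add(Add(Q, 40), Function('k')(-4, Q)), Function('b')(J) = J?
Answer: 5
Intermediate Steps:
Function('L')(Q) = Add(47, Q) (Function('L')(Q) = Add(Add(Q, 40), 7) = Add(Add(40, Q), 7) = Add(47, Q))
Function('n')(D) = Add(D, Mul(Add(10, D), Add(26, D))) (Function('n')(D) = Add(Mul(Add(10, D), Add(26, D)), D) = Add(D, Mul(Add(10, D), Add(26, D))))
Pow(Add(Function('n')(Function('B')(9)), Function('L')(Function('b')(-12))), Rational(1, 2)) = Pow(Add(Add(260, Pow(-10, 2), Mul(37, -10)), Add(47, -12)), Rational(1, 2)) = Pow(Add(Add(260, 100, -370), 35), Rational(1, 2)) = Pow(Add(-10, 35), Rational(1, 2)) = Pow(25, Rational(1, 2)) = 5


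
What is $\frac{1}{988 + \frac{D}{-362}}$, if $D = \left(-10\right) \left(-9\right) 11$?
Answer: $\frac{181}{178333} \approx 0.001015$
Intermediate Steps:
$D = 990$ ($D = 90 \cdot 11 = 990$)
$\frac{1}{988 + \frac{D}{-362}} = \frac{1}{988 + \frac{990}{-362}} = \frac{1}{988 + 990 \left(- \frac{1}{362}\right)} = \frac{1}{988 - \frac{495}{181}} = \frac{1}{\frac{178333}{181}} = \frac{181}{178333}$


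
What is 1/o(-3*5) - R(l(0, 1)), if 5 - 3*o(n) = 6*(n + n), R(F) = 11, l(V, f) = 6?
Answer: -2032/185 ≈ -10.984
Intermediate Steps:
o(n) = 5/3 - 4*n (o(n) = 5/3 - 2*(n + n) = 5/3 - 2*2*n = 5/3 - 4*n)
1/o(-3*5) - R(l(0, 1)) = 1/(5/3 - (-12)*5) - 1*11 = 1/(5/3 - 4*(-15)) - 11 = 1/(5/3 + 60) - 11 = 1/(185/3) - 11 = 3/185 - 11 = -2032/185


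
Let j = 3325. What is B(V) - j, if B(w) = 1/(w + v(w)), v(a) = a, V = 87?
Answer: -578549/174 ≈ -3325.0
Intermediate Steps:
B(w) = 1/(2*w) (B(w) = 1/(w + w) = 1/(2*w))
B(V) - j = (½)/87 - 1*3325 = (½)*(1/87) - 3325 = 1/174 - 3325 = -578549/174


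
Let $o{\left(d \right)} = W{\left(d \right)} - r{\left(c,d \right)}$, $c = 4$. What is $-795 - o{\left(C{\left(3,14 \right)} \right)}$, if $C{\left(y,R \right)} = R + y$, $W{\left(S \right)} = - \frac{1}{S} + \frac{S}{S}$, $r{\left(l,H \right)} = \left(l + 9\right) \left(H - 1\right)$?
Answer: $- \frac{9995}{17} \approx -587.94$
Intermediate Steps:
$r{\left(l,H \right)} = \left(-1 + H\right) \left(9 + l\right)$ ($r{\left(l,H \right)} = \left(9 + l\right) \left(-1 + H\right) = \left(-1 + H\right) \left(9 + l\right)$)
$W{\left(S \right)} = 1 - \frac{1}{S}$ ($W{\left(S \right)} = - \frac{1}{S} + 1 = 1 - \frac{1}{S}$)
$o{\left(d \right)} = 13 - 13 d + \frac{-1 + d}{d}$ ($o{\left(d \right)} = \frac{-1 + d}{d} - \left(-9 - 4 + 9 d + d 4\right) = \frac{-1 + d}{d} - \left(-9 - 4 + 9 d + 4 d\right) = \frac{-1 + d}{d} - \left(-13 + 13 d\right) = 13 - 13 d + \frac{-1 + d}{d}$)
$-795 - o{\left(C{\left(3,14 \right)} \right)} = -795 - \left(14 - \frac{1}{14 + 3} - 13 \left(14 + 3\right)\right) = -795 - \left(14 - \frac{1}{17} - 221\right) = -795 - - \frac{3520}{17} = -795 + \frac{3520}{17} = - \frac{9995}{17}$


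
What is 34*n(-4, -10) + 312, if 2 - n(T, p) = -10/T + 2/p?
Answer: 1509/5 ≈ 301.80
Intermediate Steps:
n(T, p) = 2 - 2/p + 10/T (n(T, p) = 2 - (-10/T + 2/p) = 2 + (-2/p + 10/T) = 2 - 2/p + 10/T)
34*n(-4, -10) + 312 = 34*(2 - 2/(-10) + 10/(-4)) + 312 = 34*(2 - 2*(-1/10) + 10*(-1/4)) + 312 = 34*(2 + 1/5 - 5/2) + 312 = 34*(-3/10) + 312 = -51/5 + 312 = 1509/5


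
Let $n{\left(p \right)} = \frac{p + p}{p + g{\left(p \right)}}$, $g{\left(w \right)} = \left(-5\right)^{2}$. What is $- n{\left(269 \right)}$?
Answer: $- \frac{269}{147} \approx -1.8299$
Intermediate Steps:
$g{\left(w \right)} = 25$
$n{\left(p \right)} = \frac{2 p}{25 + p}$ ($n{\left(p \right)} = \frac{p + p}{p + 25} = \frac{2 p}{25 + p}$)
$- n{\left(269 \right)} = - \frac{2 \cdot 269}{25 + 269} = - \frac{2 \cdot 269}{294} = \left(-1\right) \frac{269}{147} = - \frac{269}{147}$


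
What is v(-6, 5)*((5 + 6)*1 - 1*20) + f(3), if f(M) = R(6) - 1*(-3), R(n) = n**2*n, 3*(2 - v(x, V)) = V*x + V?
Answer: 126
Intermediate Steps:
v(x, V) = 2 - V/3 - V*x/3 (v(x, V) = 2 - (V*x + V)/3 = 2 - (V + V*x)/3 = 2 + (-V/3 - V*x/3) = 2 - V/3 - V*x/3)
R(n) = n**3
f(M) = 219 (f(M) = 6**3 - 1*(-3) = 216 + 3 = 219)
v(-6, 5)*((5 + 6)*1 - 1*20) + f(3) = (2 - 1/3*5 - 1/3*5*(-6))*((5 + 6)*1 - 1*20) + 219 = (2 - 5/3 + 10)*(11*1 - 20) + 219 = 31*(11 - 20)/3 + 219 = (31/3)*(-9) + 219 = -93 + 219 = 126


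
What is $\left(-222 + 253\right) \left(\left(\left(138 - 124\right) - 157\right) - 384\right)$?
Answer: $-16337$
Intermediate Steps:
$\left(-222 + 253\right) \left(\left(\left(138 - 124\right) - 157\right) - 384\right) = 31 \left(\left(14 - 157\right) - 384\right) = 31 \left(-143 - 384\right) = 31 \left(-527\right) = -16337$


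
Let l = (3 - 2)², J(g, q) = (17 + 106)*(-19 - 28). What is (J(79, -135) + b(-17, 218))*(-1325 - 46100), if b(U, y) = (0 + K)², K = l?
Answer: 274116500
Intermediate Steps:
J(g, q) = -5781 (J(g, q) = 123*(-47) = -5781)
l = 1 (l = 1² = 1)
K = 1
b(U, y) = 1 (b(U, y) = (0 + 1)² = 1² = 1)
(J(79, -135) + b(-17, 218))*(-1325 - 46100) = (-5781 + 1)*(-1325 - 46100) = -5780*(-47425) = 274116500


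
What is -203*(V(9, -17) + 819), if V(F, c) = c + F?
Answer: -164633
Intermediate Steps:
V(F, c) = F + c
-203*(V(9, -17) + 819) = -203*((9 - 17) + 819) = -203*(-8 + 819) = -203*811 = -164633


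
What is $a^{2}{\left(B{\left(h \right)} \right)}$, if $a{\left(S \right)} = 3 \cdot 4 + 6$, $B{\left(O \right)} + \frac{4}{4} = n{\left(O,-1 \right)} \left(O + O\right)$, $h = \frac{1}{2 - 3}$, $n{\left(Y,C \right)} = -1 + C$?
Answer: $324$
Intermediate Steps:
$h = -1$ ($h = \frac{1}{-1} = -1$)
$B{\left(O \right)} = -1 - 4 O$ ($B{\left(O \right)} = -1 + \left(-1 - 1\right) \left(O + O\right) = -1 - 2 \cdot 2 O = -1 - 4 O$)
$a{\left(S \right)} = 18$ ($a{\left(S \right)} = 12 + 6 = 18$)
$a^{2}{\left(B{\left(h \right)} \right)} = 18^{2} = 324$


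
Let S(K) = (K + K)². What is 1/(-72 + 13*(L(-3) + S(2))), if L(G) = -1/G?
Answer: 3/421 ≈ 0.0071259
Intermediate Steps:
S(K) = 4*K² (S(K) = (2*K)² = 4*K²)
1/(-72 + 13*(L(-3) + S(2))) = 1/(-72 + 13*(-1/(-3) + 4*2²)) = 1/(-72 + 13*(-1*(-⅓) + 4*4)) = 1/(-72 + 13*(⅓ + 16)) = 1/(-72 + 13*(49/3)) = 1/(-72 + 637/3) = 1/(421/3) = 3/421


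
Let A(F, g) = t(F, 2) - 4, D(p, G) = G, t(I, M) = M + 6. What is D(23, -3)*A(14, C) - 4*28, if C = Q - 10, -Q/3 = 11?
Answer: -124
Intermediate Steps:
Q = -33 (Q = -3*11 = -33)
t(I, M) = 6 + M
C = -43 (C = -33 - 10 = -43)
A(F, g) = 4 (A(F, g) = (6 + 2) - 4 = 8 - 4 = 4)
D(23, -3)*A(14, C) - 4*28 = -3*4 - 4*28 = -12 - 112 = -124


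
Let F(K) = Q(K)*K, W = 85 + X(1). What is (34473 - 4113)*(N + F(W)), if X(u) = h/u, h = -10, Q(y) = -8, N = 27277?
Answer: 809913720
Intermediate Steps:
X(u) = -10/u
W = 75 (W = 85 - 10/1 = 85 - 10*1 = 85 - 10 = 75)
F(K) = -8*K
(34473 - 4113)*(N + F(W)) = (34473 - 4113)*(27277 - 8*75) = 30360*(27277 - 600) = 30360*26677 = 809913720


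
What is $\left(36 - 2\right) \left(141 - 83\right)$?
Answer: $1972$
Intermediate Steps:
$\left(36 - 2\right) \left(141 - 83\right) = \left(36 - 2\right) 58 = 34 \cdot 58 = 1972$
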